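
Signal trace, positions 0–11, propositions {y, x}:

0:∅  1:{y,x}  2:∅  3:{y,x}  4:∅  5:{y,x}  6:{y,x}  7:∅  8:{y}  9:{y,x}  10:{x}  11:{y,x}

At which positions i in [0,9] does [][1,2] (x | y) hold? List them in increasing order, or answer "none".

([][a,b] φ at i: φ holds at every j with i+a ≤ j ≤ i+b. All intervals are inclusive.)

Evaluate at each i in [0,9]:
  i=0: ✗ (fails at j=2)
  i=1: ✗ (fails at j=2)
  i=2: ✗ (fails at j=4)
  i=3: ✗ (fails at j=4)
  i=4: ✓ (all of [5,6])
  i=5: ✗ (fails at j=7)
  i=6: ✗ (fails at j=7)
  i=7: ✓ (all of [8,9])
  i=8: ✓ (all of [9,10])
  i=9: ✓ (all of [10,11])

4, 7, 8, 9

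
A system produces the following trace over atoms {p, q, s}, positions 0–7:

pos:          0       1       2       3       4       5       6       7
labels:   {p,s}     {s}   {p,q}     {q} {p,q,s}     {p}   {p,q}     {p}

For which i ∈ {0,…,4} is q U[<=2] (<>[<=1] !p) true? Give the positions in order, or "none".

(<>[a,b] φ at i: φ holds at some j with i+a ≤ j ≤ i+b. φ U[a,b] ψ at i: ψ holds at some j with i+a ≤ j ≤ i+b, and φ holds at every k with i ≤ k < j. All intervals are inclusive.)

0, 1, 2, 3

Evaluate at each i in [0,4]:
  i=0: ✓ (rhs at j=0)
  i=1: ✓ (rhs at j=1)
  i=2: ✓ (rhs at j=2)
  i=3: ✓ (rhs at j=3)
  i=4: ✗ (no rhs in [4,6])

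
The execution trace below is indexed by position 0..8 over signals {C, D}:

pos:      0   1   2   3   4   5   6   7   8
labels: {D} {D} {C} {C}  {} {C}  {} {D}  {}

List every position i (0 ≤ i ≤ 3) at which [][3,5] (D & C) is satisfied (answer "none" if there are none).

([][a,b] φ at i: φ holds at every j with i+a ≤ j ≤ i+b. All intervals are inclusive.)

Evaluate at each i in [0,3]:
  i=0: ✗ (fails at j=3)
  i=1: ✗ (fails at j=4)
  i=2: ✗ (fails at j=5)
  i=3: ✗ (fails at j=6)

none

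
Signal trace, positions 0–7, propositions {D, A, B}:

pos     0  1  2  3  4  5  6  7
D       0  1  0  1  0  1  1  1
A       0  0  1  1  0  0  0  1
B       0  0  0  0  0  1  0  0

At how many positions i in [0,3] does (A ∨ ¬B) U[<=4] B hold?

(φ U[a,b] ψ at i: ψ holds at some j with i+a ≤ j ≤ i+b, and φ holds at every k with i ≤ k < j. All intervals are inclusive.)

3

Evaluate at each i in [0,3]:
  i=0: ✗ (no rhs in [0,4])
  i=1: ✓ (rhs at j=5; lhs holds on [1,4])
  i=2: ✓ (rhs at j=5; lhs holds on [2,4])
  i=3: ✓ (rhs at j=5; lhs holds on [3,4])
Positions where it holds: {1, 2, 3} → 3.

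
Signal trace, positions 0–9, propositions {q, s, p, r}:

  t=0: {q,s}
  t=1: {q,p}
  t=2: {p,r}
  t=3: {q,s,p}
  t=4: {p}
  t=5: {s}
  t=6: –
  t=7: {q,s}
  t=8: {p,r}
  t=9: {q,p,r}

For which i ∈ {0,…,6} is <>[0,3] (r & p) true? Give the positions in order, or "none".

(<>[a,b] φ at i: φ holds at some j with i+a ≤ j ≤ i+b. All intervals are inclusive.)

Evaluate at each i in [0,6]:
  i=0: ✓ (witness j=2)
  i=1: ✓ (witness j=2)
  i=2: ✓ (witness j=2)
  i=3: ✗ (none in [3,6])
  i=4: ✗ (none in [4,7])
  i=5: ✓ (witness j=8)
  i=6: ✓ (witness j=8)

0, 1, 2, 5, 6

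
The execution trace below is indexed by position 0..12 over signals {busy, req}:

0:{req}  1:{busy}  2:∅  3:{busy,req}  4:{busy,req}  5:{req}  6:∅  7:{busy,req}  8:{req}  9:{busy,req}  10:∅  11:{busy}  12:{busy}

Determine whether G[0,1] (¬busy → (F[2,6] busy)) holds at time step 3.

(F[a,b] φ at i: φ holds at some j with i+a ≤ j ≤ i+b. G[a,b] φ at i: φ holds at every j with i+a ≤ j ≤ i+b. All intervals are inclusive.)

Check (¬busy → (F[2,6] busy)) at every j in [3,4]:
  j=3: antecedent false → ✓
  j=4: antecedent false → ✓
All positions satisfy it → formula holds.

Holds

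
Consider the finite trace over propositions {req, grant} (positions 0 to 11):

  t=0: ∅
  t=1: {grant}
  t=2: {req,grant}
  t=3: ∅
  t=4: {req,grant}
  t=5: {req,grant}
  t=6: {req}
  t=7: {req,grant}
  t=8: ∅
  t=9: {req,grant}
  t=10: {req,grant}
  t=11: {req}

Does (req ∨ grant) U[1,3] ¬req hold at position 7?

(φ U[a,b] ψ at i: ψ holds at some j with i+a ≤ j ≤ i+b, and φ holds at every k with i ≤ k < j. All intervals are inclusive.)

True

Need some j in [8,10] with ¬req, and (req ∨ grant) at every k in [7,j-1].
  j=8: ¬req holds; (req ∨ grant) holds at every k in [7,7] → satisfied.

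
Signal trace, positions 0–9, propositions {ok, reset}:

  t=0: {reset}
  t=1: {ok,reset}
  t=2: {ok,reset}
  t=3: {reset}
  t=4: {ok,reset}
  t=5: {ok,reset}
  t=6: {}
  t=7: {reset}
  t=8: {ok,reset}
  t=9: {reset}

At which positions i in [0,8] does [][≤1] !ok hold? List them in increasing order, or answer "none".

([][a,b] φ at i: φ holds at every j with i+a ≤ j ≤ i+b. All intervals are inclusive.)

Evaluate at each i in [0,8]:
  i=0: ✗ (fails at j=1)
  i=1: ✗ (fails at j=1)
  i=2: ✗ (fails at j=2)
  i=3: ✗ (fails at j=4)
  i=4: ✗ (fails at j=4)
  i=5: ✗ (fails at j=5)
  i=6: ✓ (all of [6,7])
  i=7: ✗ (fails at j=8)
  i=8: ✗ (fails at j=8)

6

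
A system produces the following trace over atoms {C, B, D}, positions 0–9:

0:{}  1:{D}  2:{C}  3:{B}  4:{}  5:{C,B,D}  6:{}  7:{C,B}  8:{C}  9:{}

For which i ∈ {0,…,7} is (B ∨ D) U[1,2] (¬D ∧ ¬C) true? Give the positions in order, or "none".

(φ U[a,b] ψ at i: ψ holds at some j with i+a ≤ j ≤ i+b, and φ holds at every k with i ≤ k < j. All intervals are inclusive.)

3, 5

Evaluate at each i in [0,7]:
  i=0: ✗ (no rhs in [1,2])
  i=1: ✗ (lhs fails at k=2 before rhs at j=3)
  i=2: ✗ (lhs fails at k=2 before rhs at j=3)
  i=3: ✓ (rhs at j=4; lhs holds on [3,3])
  i=4: ✗ (lhs fails at k=4 before rhs at j=6)
  i=5: ✓ (rhs at j=6; lhs holds on [5,5])
  i=6: ✗ (no rhs in [7,8])
  i=7: ✗ (lhs fails at k=8 before rhs at j=9)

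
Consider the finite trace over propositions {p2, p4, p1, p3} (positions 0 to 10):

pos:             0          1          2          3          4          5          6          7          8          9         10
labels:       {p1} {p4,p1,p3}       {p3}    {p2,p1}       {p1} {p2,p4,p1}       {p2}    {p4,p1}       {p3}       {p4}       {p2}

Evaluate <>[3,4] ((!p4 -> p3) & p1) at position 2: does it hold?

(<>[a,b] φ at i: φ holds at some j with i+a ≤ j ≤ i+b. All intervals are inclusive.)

Check ((!p4 -> p3) & p1) at each j in [5,6]:
  j=5: true
  j=6: false
Found at j=5 → formula holds.

Holds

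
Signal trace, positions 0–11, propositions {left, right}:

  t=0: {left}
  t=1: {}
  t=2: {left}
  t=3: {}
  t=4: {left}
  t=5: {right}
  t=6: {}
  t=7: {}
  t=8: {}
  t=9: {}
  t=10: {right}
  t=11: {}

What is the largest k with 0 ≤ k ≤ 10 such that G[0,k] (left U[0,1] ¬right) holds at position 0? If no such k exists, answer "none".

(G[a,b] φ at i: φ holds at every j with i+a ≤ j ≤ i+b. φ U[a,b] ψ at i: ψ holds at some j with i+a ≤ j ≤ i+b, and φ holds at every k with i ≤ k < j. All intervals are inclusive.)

(left U[0,1] ¬right) must hold from j=0 onward; find where it first fails.
  j=0: holds
  j=1: holds
  j=2: holds
  j=3: holds
  j=4: holds
  j=5: fails
Holds on [0,4], so largest k = 4.

4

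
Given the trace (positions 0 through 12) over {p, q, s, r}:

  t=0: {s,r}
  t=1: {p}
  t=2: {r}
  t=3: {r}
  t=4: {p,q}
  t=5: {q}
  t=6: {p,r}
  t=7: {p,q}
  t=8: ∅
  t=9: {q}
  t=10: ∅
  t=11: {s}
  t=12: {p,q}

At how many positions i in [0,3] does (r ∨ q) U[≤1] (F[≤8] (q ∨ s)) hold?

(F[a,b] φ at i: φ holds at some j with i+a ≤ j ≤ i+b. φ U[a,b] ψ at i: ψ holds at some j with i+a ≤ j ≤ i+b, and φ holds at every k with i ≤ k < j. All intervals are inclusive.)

4

Evaluate at each i in [0,3]:
  i=0: ✓ (rhs at j=0)
  i=1: ✓ (rhs at j=1)
  i=2: ✓ (rhs at j=2)
  i=3: ✓ (rhs at j=3)
Positions where it holds: {0, 1, 2, 3} → 4.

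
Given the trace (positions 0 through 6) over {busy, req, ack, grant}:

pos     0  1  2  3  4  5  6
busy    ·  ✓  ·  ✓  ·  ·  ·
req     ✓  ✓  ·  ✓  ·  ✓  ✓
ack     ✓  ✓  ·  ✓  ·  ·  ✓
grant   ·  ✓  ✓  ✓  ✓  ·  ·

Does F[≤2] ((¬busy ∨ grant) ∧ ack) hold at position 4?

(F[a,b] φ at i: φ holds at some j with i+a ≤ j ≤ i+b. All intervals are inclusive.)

Yes

Check ((¬busy ∨ grant) ∧ ack) at each j in [4,6]:
  j=4: false
  j=5: false
  j=6: true
Found at j=6 → formula holds.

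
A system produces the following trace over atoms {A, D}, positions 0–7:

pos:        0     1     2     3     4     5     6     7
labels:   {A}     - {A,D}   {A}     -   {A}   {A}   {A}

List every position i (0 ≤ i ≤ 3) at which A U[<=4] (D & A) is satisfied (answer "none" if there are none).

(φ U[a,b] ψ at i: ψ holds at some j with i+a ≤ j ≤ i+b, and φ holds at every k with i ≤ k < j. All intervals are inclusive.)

Evaluate at each i in [0,3]:
  i=0: ✗ (lhs fails at k=1 before rhs at j=2)
  i=1: ✗ (lhs fails at k=1 before rhs at j=2)
  i=2: ✓ (rhs at j=2)
  i=3: ✗ (no rhs in [3,7])

2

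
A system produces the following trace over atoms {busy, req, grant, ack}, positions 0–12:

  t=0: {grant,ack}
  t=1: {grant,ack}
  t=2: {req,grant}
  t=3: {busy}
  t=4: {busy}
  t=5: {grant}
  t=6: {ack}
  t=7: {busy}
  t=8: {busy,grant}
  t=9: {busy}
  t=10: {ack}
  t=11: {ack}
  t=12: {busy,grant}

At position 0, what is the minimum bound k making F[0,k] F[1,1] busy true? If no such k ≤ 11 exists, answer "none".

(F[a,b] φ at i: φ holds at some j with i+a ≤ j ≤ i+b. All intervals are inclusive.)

2

Scan j = 0,1,… for F[1,1] busy:
  j=0: fails
  j=1: fails
  j=2: holds
First hit at j=2, so smallest k = 2-0 = 2.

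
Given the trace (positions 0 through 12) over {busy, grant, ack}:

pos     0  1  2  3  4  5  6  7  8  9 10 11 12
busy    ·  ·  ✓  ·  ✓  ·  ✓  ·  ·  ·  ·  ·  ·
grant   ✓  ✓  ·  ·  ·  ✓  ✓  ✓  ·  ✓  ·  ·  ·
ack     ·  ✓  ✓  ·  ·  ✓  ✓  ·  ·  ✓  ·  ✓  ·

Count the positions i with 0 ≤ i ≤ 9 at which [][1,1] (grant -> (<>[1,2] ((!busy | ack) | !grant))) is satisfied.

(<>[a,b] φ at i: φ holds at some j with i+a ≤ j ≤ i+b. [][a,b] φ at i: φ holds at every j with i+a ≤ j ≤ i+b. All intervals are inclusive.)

10

Evaluate at each i in [0,9]:
  i=0: ✓ (all of [1,1])
  i=1: ✓ (all of [2,2])
  i=2: ✓ (all of [3,3])
  i=3: ✓ (all of [4,4])
  i=4: ✓ (all of [5,5])
  i=5: ✓ (all of [6,6])
  i=6: ✓ (all of [7,7])
  i=7: ✓ (all of [8,8])
  i=8: ✓ (all of [9,9])
  i=9: ✓ (all of [10,10])
Positions where it holds: {0, 1, 2, 3, 4, 5, 6, 7, 8, 9} → 10.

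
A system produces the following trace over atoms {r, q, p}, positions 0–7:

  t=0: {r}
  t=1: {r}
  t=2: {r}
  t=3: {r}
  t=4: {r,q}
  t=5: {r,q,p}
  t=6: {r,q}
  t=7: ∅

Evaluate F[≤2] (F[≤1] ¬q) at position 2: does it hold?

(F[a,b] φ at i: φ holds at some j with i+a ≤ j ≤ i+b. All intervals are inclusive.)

Yes

Check F[≤1] ¬q at each j in [2,4]:
  j=2: holds (witness at 2)
  j=3: holds (witness at 3)
  j=4: fails (none in [4,5])
Found at j=2 → formula holds.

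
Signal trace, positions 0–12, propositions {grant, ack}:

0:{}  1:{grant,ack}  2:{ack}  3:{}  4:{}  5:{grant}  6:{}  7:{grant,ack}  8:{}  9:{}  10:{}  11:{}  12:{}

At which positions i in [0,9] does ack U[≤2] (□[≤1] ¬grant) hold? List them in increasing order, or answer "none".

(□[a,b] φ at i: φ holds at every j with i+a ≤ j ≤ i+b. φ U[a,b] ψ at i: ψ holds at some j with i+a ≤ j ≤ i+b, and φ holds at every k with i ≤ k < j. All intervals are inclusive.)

1, 2, 3, 7, 8, 9

Evaluate at each i in [0,9]:
  i=0: ✗ (lhs fails at k=0 before rhs at j=2)
  i=1: ✓ (rhs at j=2; lhs holds on [1,1])
  i=2: ✓ (rhs at j=2)
  i=3: ✓ (rhs at j=3)
  i=4: ✗ (no rhs in [4,6])
  i=5: ✗ (no rhs in [5,7])
  i=6: ✗ (lhs fails at k=6 before rhs at j=8)
  i=7: ✓ (rhs at j=8; lhs holds on [7,7])
  i=8: ✓ (rhs at j=8)
  i=9: ✓ (rhs at j=9)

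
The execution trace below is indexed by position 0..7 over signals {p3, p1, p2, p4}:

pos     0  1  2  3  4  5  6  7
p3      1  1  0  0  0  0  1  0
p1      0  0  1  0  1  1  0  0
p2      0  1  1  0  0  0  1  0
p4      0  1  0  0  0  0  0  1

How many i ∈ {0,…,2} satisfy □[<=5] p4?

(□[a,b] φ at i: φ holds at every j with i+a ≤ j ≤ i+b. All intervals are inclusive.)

0

Evaluate at each i in [0,2]:
  i=0: ✗ (fails at j=0)
  i=1: ✗ (fails at j=2)
  i=2: ✗ (fails at j=2)
Positions where it holds: {} → 0.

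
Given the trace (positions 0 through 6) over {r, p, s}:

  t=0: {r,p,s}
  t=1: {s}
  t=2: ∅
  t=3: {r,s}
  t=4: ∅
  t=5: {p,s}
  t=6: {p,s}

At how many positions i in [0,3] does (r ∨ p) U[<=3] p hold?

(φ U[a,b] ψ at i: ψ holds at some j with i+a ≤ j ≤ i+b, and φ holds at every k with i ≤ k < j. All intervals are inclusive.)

Evaluate at each i in [0,3]:
  i=0: ✓ (rhs at j=0)
  i=1: ✗ (no rhs in [1,4])
  i=2: ✗ (lhs fails at k=2 before rhs at j=5)
  i=3: ✗ (lhs fails at k=4 before rhs at j=5)
Positions where it holds: {0} → 1.

1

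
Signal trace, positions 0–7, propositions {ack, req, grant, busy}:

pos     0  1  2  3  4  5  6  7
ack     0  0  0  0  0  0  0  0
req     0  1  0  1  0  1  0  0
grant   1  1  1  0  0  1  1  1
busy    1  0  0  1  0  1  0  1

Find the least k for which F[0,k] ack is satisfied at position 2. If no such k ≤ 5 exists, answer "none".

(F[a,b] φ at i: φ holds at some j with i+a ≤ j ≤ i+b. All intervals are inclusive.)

Scan j = 2,3,… for ack:
  j=2: fails
  j=3: fails
  j=4: fails
  j=5: fails
  j=6: fails
  j=7: fails
No j in [2,7] satisfies it → none.

none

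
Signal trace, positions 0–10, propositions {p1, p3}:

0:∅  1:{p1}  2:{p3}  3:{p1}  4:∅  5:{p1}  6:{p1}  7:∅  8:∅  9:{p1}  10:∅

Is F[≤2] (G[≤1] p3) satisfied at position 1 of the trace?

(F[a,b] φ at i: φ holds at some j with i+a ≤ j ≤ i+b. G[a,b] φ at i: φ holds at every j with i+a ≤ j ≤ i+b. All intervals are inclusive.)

Check G[≤1] p3 at each j in [1,3]:
  j=1: fails at 1
  j=2: fails at 3
  j=3: fails at 3
No position in the window satisfies it → formula fails.

False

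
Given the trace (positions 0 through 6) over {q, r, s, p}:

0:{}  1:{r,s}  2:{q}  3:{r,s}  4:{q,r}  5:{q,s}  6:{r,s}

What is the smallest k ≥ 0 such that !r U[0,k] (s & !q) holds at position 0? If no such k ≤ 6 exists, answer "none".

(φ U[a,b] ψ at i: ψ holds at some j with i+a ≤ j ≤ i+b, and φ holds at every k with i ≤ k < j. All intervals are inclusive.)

Need earliest j ≥ 0 with (s & !q), and !r at every k in [0,j-1].
  j=0: rhs fails.
  j=1: rhs holds; lhs holds on [0,0]. k = 1.

1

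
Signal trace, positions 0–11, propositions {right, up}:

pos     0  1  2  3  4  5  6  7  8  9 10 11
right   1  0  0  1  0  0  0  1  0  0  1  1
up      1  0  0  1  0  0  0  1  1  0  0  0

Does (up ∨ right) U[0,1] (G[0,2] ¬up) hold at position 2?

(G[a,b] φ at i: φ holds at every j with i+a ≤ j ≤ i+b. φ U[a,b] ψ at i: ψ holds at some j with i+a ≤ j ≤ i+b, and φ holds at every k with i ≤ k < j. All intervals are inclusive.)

Need some j in [2,3] with G[0,2] ¬up, and (up ∨ right) at every k in [2,j-1].
  j=2: G[0,2] ¬up — fails at 3.
  j=3: G[0,2] ¬up — fails at 3.
No j in the window works → until fails.

Does not hold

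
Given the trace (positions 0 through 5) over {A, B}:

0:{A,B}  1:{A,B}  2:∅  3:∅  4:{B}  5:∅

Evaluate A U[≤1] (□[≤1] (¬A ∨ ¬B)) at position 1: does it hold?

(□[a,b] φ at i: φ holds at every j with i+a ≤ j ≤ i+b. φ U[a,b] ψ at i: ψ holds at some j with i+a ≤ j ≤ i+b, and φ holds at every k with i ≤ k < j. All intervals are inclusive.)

Holds

Need some j in [1,2] with □[≤1] (¬A ∨ ¬B), and A at every k in [1,j-1].
  j=1: □[≤1] (¬A ∨ ¬B) — fails at 1.
  j=2: □[≤1] (¬A ∨ ¬B) holds; A holds at every k in [1,1] → satisfied.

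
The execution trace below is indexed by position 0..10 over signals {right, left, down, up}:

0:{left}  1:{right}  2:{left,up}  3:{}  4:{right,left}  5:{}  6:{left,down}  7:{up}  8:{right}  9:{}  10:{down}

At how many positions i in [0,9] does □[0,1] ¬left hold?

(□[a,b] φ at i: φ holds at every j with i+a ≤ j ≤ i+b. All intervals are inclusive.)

3

Evaluate at each i in [0,9]:
  i=0: ✗ (fails at j=0)
  i=1: ✗ (fails at j=2)
  i=2: ✗ (fails at j=2)
  i=3: ✗ (fails at j=4)
  i=4: ✗ (fails at j=4)
  i=5: ✗ (fails at j=6)
  i=6: ✗ (fails at j=6)
  i=7: ✓ (all of [7,8])
  i=8: ✓ (all of [8,9])
  i=9: ✓ (all of [9,10])
Positions where it holds: {7, 8, 9} → 3.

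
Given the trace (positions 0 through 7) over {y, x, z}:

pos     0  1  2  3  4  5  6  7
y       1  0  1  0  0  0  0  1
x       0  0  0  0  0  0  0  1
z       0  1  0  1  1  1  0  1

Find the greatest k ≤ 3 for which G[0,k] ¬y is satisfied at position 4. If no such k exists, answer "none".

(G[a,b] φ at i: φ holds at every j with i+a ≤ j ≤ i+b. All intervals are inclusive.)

¬y must hold from j=4 onward; find where it first fails.
  j=4: holds
  j=5: holds
  j=6: holds
  j=7: fails
Holds on [4,6], so largest k = 2.

2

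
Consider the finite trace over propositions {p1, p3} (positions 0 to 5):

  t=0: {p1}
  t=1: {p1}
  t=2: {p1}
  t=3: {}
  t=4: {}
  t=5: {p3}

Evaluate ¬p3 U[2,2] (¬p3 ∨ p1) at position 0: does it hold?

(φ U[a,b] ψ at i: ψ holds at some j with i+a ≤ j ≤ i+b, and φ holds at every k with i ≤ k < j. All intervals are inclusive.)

Need some j in [2,2] with (¬p3 ∨ p1), and ¬p3 at every k in [0,j-1].
  j=2: (¬p3 ∨ p1) holds; ¬p3 holds at every k in [0,1] → satisfied.

Holds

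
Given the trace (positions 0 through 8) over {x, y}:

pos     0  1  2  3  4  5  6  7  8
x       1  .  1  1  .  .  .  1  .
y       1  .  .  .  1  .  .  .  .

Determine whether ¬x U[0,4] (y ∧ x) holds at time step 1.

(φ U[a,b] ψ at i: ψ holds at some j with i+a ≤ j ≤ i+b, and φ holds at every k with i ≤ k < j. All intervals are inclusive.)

Need some j in [1,5] with (y ∧ x), and ¬x at every k in [1,j-1].
  j=1: (y ∧ x) false.
  j=2: (y ∧ x) false.
  j=3: (y ∧ x) false.
  j=4: (y ∧ x) false.
  j=5: (y ∧ x) false.
No j in the window works → until fails.

Does not hold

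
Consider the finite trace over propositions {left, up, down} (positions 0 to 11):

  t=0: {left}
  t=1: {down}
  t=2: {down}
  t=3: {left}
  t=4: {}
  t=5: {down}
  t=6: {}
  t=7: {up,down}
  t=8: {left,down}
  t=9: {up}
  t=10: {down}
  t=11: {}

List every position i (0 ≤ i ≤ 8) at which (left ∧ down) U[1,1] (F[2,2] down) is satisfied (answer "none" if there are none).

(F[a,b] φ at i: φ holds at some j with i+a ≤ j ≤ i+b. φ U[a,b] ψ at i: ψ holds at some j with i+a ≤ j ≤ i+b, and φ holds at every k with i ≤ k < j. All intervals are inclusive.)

none

Evaluate at each i in [0,8]:
  i=0: ✗ (no rhs in [1,1])
  i=1: ✗ (no rhs in [2,2])
  i=2: ✗ (lhs fails at k=2 before rhs at j=3)
  i=3: ✗ (no rhs in [4,4])
  i=4: ✗ (lhs fails at k=4 before rhs at j=5)
  i=5: ✗ (lhs fails at k=5 before rhs at j=6)
  i=6: ✗ (no rhs in [7,7])
  i=7: ✗ (lhs fails at k=7 before rhs at j=8)
  i=8: ✗ (no rhs in [9,9])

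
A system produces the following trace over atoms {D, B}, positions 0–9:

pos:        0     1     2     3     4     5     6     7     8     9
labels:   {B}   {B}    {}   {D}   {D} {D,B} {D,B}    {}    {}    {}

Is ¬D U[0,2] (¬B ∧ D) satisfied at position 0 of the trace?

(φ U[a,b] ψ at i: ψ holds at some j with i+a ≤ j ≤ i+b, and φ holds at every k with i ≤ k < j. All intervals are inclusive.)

No

Need some j in [0,2] with (¬B ∧ D), and ¬D at every k in [0,j-1].
  j=0: (¬B ∧ D) false.
  j=1: (¬B ∧ D) false.
  j=2: (¬B ∧ D) false.
No j in the window works → until fails.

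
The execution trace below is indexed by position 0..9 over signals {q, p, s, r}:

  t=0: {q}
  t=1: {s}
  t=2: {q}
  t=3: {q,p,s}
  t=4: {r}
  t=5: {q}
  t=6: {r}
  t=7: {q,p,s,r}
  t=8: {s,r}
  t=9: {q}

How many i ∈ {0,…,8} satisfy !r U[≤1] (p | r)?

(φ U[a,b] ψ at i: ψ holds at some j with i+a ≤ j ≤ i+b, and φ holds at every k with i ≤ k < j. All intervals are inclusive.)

7

Evaluate at each i in [0,8]:
  i=0: ✗ (no rhs in [0,1])
  i=1: ✗ (no rhs in [1,2])
  i=2: ✓ (rhs at j=3; lhs holds on [2,2])
  i=3: ✓ (rhs at j=3)
  i=4: ✓ (rhs at j=4)
  i=5: ✓ (rhs at j=6; lhs holds on [5,5])
  i=6: ✓ (rhs at j=6)
  i=7: ✓ (rhs at j=7)
  i=8: ✓ (rhs at j=8)
Positions where it holds: {2, 3, 4, 5, 6, 7, 8} → 7.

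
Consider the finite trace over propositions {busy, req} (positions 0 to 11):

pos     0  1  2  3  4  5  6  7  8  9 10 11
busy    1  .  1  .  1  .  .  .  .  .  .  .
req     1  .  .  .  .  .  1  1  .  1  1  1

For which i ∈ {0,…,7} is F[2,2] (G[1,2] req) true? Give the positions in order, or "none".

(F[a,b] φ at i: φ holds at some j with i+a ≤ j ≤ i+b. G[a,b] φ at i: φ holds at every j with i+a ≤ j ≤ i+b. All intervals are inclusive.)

Evaluate at each i in [0,7]:
  i=0: ✗ (none in [2,2])
  i=1: ✗ (none in [3,3])
  i=2: ✗ (none in [4,4])
  i=3: ✓ (witness j=5)
  i=4: ✗ (none in [6,6])
  i=5: ✗ (none in [7,7])
  i=6: ✓ (witness j=8)
  i=7: ✓ (witness j=9)

3, 6, 7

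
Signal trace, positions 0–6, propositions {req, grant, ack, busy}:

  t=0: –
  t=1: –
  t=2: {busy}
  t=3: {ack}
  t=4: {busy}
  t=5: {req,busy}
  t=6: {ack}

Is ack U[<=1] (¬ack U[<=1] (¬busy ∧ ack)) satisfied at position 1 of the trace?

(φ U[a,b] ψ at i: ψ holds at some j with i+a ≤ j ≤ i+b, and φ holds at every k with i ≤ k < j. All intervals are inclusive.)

No

Need some j in [1,2] with (¬ack U[<=1] (¬busy ∧ ack)), and ack at every k in [1,j-1].
  j=1: (¬ack U[<=1] (¬busy ∧ ack)) — fails.
  j=2: (¬ack U[<=1] (¬busy ∧ ack)) holds, but ack fails at k=1 → not this j.
No j in the window works → until fails.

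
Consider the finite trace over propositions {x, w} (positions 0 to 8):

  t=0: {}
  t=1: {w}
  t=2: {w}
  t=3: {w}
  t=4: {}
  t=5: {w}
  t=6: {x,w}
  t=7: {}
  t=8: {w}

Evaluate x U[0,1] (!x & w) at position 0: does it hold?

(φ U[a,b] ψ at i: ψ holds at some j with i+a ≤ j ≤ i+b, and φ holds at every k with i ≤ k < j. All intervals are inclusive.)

Does not hold

Need some j in [0,1] with (!x & w), and x at every k in [0,j-1].
  j=0: (!x & w) false.
  j=1: (!x & w) holds, but x fails at k=0 → not this j.
No j in the window works → until fails.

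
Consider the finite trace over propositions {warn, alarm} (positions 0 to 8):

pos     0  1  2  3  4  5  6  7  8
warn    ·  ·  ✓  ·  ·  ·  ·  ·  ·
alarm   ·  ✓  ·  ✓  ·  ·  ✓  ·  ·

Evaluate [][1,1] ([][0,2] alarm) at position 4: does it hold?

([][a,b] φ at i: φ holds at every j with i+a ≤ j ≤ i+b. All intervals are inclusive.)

Check [][0,2] alarm at every j in [5,5]:
  j=5: fails at 5
Fails at j=5 → formula fails.

False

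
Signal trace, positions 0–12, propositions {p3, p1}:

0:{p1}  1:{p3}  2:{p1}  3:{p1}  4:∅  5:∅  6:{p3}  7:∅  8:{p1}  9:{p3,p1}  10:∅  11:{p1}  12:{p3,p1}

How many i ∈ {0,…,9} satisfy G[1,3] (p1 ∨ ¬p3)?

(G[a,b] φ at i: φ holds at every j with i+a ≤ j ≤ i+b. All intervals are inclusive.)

Evaluate at each i in [0,9]:
  i=0: ✗ (fails at j=1)
  i=1: ✓ (all of [2,4])
  i=2: ✓ (all of [3,5])
  i=3: ✗ (fails at j=6)
  i=4: ✗ (fails at j=6)
  i=5: ✗ (fails at j=6)
  i=6: ✓ (all of [7,9])
  i=7: ✓ (all of [8,10])
  i=8: ✓ (all of [9,11])
  i=9: ✓ (all of [10,12])
Positions where it holds: {1, 2, 6, 7, 8, 9} → 6.

6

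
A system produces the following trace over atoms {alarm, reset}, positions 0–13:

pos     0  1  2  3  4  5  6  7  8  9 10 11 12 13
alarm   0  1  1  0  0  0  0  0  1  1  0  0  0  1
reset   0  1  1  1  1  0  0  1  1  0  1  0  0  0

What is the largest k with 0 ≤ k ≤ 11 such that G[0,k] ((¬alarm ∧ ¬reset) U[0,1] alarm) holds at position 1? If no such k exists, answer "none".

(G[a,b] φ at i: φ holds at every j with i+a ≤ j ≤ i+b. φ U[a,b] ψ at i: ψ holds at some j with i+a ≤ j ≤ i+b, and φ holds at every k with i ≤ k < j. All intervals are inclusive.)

1

((¬alarm ∧ ¬reset) U[0,1] alarm) must hold from j=1 onward; find where it first fails.
  j=1: holds
  j=2: holds
  j=3: fails
Holds on [1,2], so largest k = 1.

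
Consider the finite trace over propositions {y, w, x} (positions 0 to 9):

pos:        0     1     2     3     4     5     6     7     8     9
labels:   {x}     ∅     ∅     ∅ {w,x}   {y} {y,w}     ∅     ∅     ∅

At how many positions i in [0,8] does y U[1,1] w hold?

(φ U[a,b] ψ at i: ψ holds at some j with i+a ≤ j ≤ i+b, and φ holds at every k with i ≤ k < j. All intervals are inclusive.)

Evaluate at each i in [0,8]:
  i=0: ✗ (no rhs in [1,1])
  i=1: ✗ (no rhs in [2,2])
  i=2: ✗ (no rhs in [3,3])
  i=3: ✗ (lhs fails at k=3 before rhs at j=4)
  i=4: ✗ (no rhs in [5,5])
  i=5: ✓ (rhs at j=6; lhs holds on [5,5])
  i=6: ✗ (no rhs in [7,7])
  i=7: ✗ (no rhs in [8,8])
  i=8: ✗ (no rhs in [9,9])
Positions where it holds: {5} → 1.

1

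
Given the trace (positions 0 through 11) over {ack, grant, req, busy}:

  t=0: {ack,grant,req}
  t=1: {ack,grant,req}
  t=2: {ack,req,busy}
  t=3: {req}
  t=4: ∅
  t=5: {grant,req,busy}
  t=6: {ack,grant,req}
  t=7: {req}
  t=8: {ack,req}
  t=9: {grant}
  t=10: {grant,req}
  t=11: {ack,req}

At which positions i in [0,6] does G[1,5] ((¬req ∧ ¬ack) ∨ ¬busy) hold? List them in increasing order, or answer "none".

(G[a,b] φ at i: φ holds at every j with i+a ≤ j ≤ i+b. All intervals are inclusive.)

Evaluate at each i in [0,6]:
  i=0: ✗ (fails at j=2)
  i=1: ✗ (fails at j=2)
  i=2: ✗ (fails at j=5)
  i=3: ✗ (fails at j=5)
  i=4: ✗ (fails at j=5)
  i=5: ✓ (all of [6,10])
  i=6: ✓ (all of [7,11])

5, 6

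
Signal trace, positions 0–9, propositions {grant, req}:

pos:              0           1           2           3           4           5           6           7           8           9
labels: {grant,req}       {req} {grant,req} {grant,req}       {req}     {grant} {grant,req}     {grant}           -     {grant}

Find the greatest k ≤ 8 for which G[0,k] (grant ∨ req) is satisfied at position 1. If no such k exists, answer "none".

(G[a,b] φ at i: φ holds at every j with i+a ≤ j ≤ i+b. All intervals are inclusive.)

(grant ∨ req) must hold from j=1 onward; find where it first fails.
  j=1: holds
  j=2: holds
  j=3: holds
  j=4: holds
  j=5: holds
  j=6: holds
  j=7: holds
  j=8: fails
Holds on [1,7], so largest k = 6.

6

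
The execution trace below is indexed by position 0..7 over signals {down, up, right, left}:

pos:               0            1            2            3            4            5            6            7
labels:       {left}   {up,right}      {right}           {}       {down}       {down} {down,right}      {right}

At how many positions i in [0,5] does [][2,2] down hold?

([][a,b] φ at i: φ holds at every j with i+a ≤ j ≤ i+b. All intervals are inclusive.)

Evaluate at each i in [0,5]:
  i=0: ✗ (fails at j=2)
  i=1: ✗ (fails at j=3)
  i=2: ✓ (all of [4,4])
  i=3: ✓ (all of [5,5])
  i=4: ✓ (all of [6,6])
  i=5: ✗ (fails at j=7)
Positions where it holds: {2, 3, 4} → 3.

3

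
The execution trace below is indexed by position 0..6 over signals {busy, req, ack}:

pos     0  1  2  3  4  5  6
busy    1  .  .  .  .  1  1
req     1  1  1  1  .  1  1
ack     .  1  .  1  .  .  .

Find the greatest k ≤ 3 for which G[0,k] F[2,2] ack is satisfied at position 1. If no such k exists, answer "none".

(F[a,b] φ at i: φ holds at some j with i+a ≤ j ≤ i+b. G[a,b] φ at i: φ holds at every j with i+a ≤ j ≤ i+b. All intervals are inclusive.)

F[2,2] ack must hold from j=1 onward; find where it first fails.
  j=1: holds
  j=2: fails
Holds on [1,1], so largest k = 0.

0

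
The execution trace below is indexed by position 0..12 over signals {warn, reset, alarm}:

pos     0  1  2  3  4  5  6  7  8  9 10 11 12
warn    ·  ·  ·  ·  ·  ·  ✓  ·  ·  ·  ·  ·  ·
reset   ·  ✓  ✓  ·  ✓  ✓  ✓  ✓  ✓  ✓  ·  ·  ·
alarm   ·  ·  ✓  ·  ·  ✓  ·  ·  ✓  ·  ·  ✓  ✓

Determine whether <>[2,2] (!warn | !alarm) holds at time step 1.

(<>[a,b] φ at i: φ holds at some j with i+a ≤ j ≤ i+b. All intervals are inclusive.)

Check (!warn | !alarm) at each j in [3,3]:
  j=3: true
Found at j=3 → formula holds.

Holds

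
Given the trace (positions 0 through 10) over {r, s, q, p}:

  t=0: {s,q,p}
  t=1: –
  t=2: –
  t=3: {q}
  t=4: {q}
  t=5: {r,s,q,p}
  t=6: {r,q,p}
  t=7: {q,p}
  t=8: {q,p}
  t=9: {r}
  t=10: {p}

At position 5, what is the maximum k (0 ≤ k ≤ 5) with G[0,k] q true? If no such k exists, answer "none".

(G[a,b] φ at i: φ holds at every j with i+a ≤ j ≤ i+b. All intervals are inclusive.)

q must hold from j=5 onward; find where it first fails.
  j=5: holds
  j=6: holds
  j=7: holds
  j=8: holds
  j=9: fails
Holds on [5,8], so largest k = 3.

3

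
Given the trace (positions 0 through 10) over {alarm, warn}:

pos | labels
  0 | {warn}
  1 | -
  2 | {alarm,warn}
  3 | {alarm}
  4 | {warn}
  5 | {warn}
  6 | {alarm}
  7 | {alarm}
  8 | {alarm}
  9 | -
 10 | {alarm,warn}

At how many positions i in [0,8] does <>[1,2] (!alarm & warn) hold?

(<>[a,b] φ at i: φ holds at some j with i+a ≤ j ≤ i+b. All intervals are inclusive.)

3

Evaluate at each i in [0,8]:
  i=0: ✗ (none in [1,2])
  i=1: ✗ (none in [2,3])
  i=2: ✓ (witness j=4)
  i=3: ✓ (witness j=4)
  i=4: ✓ (witness j=5)
  i=5: ✗ (none in [6,7])
  i=6: ✗ (none in [7,8])
  i=7: ✗ (none in [8,9])
  i=8: ✗ (none in [9,10])
Positions where it holds: {2, 3, 4} → 3.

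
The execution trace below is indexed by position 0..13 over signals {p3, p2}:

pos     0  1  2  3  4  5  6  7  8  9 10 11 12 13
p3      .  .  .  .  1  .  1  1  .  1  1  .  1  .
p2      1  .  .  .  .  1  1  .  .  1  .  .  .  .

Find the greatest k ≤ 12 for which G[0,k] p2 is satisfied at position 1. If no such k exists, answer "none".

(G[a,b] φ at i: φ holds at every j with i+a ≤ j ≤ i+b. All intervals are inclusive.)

p2 must hold from j=1 onward; find where it first fails.
  j=1: fails → no k works.

none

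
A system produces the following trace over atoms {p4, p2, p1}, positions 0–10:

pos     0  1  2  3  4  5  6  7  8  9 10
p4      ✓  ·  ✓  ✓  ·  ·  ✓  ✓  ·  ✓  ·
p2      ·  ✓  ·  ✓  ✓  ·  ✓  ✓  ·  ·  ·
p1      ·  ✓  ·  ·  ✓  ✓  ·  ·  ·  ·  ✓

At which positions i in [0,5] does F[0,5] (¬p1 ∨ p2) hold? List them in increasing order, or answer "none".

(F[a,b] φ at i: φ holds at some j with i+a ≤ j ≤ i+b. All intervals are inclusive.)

0, 1, 2, 3, 4, 5

Evaluate at each i in [0,5]:
  i=0: ✓ (witness j=0)
  i=1: ✓ (witness j=1)
  i=2: ✓ (witness j=2)
  i=3: ✓ (witness j=3)
  i=4: ✓ (witness j=4)
  i=5: ✓ (witness j=6)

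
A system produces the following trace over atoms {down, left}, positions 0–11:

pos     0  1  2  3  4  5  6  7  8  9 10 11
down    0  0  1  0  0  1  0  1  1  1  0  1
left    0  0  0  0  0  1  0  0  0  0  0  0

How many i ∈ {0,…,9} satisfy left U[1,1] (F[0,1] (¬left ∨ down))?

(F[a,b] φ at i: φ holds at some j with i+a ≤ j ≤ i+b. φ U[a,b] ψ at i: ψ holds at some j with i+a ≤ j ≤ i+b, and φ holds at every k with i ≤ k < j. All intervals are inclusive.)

Evaluate at each i in [0,9]:
  i=0: ✗ (lhs fails at k=0 before rhs at j=1)
  i=1: ✗ (lhs fails at k=1 before rhs at j=2)
  i=2: ✗ (lhs fails at k=2 before rhs at j=3)
  i=3: ✗ (lhs fails at k=3 before rhs at j=4)
  i=4: ✗ (lhs fails at k=4 before rhs at j=5)
  i=5: ✓ (rhs at j=6; lhs holds on [5,5])
  i=6: ✗ (lhs fails at k=6 before rhs at j=7)
  i=7: ✗ (lhs fails at k=7 before rhs at j=8)
  i=8: ✗ (lhs fails at k=8 before rhs at j=9)
  i=9: ✗ (lhs fails at k=9 before rhs at j=10)
Positions where it holds: {5} → 1.

1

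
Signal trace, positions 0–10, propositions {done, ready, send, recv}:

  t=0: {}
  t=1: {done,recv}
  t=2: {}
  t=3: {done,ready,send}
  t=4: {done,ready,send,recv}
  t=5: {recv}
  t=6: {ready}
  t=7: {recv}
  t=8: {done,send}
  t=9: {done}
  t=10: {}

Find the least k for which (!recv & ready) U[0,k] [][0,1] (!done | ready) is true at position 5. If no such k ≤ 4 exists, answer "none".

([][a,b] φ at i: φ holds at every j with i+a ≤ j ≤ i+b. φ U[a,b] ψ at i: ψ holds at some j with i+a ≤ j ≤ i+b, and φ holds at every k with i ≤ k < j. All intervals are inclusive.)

Need earliest j ≥ 5 with [][0,1] (!done | ready), and (!recv & ready) at every k in [5,j-1].
  j=5: rhs holds (empty prefix). k = 0.

0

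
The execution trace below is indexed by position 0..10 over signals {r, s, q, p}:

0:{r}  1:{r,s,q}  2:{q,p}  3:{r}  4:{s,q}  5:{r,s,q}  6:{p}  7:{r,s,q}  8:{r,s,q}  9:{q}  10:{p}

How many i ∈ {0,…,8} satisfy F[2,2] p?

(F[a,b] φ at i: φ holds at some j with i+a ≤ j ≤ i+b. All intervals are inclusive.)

3

Evaluate at each i in [0,8]:
  i=0: ✓ (witness j=2)
  i=1: ✗ (none in [3,3])
  i=2: ✗ (none in [4,4])
  i=3: ✗ (none in [5,5])
  i=4: ✓ (witness j=6)
  i=5: ✗ (none in [7,7])
  i=6: ✗ (none in [8,8])
  i=7: ✗ (none in [9,9])
  i=8: ✓ (witness j=10)
Positions where it holds: {0, 4, 8} → 3.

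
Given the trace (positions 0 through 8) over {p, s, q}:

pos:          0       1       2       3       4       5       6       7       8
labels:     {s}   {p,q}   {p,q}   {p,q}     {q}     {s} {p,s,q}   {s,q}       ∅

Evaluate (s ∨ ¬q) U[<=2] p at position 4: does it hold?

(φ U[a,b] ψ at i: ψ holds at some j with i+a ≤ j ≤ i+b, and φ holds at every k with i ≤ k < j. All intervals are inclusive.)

Need some j in [4,6] with p, and (s ∨ ¬q) at every k in [4,j-1].
  j=4: p false.
  j=5: p false.
  j=6: p holds, but (s ∨ ¬q) fails at k=4 → not this j.
No j in the window works → until fails.

False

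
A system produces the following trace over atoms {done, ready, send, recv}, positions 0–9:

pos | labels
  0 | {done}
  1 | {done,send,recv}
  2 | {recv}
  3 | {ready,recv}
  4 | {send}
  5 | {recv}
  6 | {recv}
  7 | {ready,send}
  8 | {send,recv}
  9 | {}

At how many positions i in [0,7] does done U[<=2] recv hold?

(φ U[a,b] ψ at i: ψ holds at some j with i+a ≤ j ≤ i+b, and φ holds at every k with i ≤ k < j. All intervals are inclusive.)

Evaluate at each i in [0,7]:
  i=0: ✓ (rhs at j=1; lhs holds on [0,0])
  i=1: ✓ (rhs at j=1)
  i=2: ✓ (rhs at j=2)
  i=3: ✓ (rhs at j=3)
  i=4: ✗ (lhs fails at k=4 before rhs at j=5)
  i=5: ✓ (rhs at j=5)
  i=6: ✓ (rhs at j=6)
  i=7: ✗ (lhs fails at k=7 before rhs at j=8)
Positions where it holds: {0, 1, 2, 3, 5, 6} → 6.

6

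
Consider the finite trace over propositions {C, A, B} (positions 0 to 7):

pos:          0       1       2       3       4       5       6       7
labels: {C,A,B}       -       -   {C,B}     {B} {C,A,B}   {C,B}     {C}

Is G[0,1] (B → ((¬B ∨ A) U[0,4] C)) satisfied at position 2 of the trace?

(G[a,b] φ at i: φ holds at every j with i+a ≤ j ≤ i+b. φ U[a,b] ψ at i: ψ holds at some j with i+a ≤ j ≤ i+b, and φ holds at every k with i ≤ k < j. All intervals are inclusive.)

Holds

Check (B → ((¬B ∨ A) U[0,4] C)) at every j in [2,3]:
  j=2: antecedent false → ✓
  j=3: antecedent true; consequent holds → ✓
All positions satisfy it → formula holds.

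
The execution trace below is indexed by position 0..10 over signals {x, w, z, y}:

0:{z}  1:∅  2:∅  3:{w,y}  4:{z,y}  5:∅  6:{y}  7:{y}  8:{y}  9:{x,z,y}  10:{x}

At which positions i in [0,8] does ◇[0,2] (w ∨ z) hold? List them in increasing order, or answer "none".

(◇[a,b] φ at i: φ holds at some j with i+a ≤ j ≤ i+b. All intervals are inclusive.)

0, 1, 2, 3, 4, 7, 8

Evaluate at each i in [0,8]:
  i=0: ✓ (witness j=0)
  i=1: ✓ (witness j=3)
  i=2: ✓ (witness j=3)
  i=3: ✓ (witness j=3)
  i=4: ✓ (witness j=4)
  i=5: ✗ (none in [5,7])
  i=6: ✗ (none in [6,8])
  i=7: ✓ (witness j=9)
  i=8: ✓ (witness j=9)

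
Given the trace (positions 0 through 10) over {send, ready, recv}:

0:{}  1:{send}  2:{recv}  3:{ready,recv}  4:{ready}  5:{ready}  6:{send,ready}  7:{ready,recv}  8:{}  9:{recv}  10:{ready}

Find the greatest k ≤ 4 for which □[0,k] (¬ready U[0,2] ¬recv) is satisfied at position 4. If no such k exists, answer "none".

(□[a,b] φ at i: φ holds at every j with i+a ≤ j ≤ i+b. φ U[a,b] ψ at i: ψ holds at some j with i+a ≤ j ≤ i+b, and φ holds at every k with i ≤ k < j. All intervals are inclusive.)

2

(¬ready U[0,2] ¬recv) must hold from j=4 onward; find where it first fails.
  j=4: holds
  j=5: holds
  j=6: holds
  j=7: fails
Holds on [4,6], so largest k = 2.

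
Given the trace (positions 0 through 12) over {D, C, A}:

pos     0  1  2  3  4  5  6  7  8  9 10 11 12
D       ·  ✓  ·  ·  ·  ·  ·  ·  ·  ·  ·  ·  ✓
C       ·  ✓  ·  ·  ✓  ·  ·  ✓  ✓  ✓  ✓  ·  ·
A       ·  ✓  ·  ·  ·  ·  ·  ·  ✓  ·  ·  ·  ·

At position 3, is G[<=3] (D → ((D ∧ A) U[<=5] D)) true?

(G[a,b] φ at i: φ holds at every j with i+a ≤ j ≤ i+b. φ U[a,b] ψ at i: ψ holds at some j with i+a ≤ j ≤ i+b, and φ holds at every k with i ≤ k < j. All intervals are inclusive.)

True

Check (D → ((D ∧ A) U[<=5] D)) at every j in [3,6]:
  j=3: antecedent false → ✓
  j=4: antecedent false → ✓
  j=5: antecedent false → ✓
  j=6: antecedent false → ✓
All positions satisfy it → formula holds.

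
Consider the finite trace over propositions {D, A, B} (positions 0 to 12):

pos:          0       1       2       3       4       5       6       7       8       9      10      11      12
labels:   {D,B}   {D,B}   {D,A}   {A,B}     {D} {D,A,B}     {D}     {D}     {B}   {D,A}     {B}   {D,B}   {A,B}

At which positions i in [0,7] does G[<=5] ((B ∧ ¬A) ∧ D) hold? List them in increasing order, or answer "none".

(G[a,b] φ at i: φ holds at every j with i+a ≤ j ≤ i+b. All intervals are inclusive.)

none

Evaluate at each i in [0,7]:
  i=0: ✗ (fails at j=2)
  i=1: ✗ (fails at j=2)
  i=2: ✗ (fails at j=2)
  i=3: ✗ (fails at j=3)
  i=4: ✗ (fails at j=4)
  i=5: ✗ (fails at j=5)
  i=6: ✗ (fails at j=6)
  i=7: ✗ (fails at j=7)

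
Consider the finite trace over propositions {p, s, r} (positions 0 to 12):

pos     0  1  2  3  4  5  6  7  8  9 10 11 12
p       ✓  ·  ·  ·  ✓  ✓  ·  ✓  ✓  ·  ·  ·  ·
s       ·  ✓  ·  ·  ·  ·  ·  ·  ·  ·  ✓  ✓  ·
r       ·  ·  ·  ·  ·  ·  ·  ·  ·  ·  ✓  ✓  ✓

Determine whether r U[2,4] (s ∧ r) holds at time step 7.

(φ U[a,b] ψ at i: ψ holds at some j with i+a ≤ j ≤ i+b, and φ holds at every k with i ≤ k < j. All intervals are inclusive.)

False

Need some j in [9,11] with (s ∧ r), and r at every k in [7,j-1].
  j=9: (s ∧ r) false.
  j=10: (s ∧ r) holds, but r fails at k=7 → not this j.
  j=11: (s ∧ r) holds, but r fails at k=7 → not this j.
No j in the window works → until fails.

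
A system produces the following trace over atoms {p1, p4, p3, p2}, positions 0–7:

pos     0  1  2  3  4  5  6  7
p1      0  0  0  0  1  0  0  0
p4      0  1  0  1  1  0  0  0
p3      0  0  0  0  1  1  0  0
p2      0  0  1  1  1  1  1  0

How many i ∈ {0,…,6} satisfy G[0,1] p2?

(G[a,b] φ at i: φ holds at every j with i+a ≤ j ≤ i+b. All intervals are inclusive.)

4

Evaluate at each i in [0,6]:
  i=0: ✗ (fails at j=0)
  i=1: ✗ (fails at j=1)
  i=2: ✓ (all of [2,3])
  i=3: ✓ (all of [3,4])
  i=4: ✓ (all of [4,5])
  i=5: ✓ (all of [5,6])
  i=6: ✗ (fails at j=7)
Positions where it holds: {2, 3, 4, 5} → 4.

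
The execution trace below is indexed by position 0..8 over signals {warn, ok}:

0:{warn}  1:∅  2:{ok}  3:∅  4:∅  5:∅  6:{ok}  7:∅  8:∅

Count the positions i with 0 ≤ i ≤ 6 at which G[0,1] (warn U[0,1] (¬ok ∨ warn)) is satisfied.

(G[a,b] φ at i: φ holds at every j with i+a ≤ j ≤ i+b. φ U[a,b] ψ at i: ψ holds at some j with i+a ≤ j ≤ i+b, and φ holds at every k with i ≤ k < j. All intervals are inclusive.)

Evaluate at each i in [0,6]:
  i=0: ✓ (all of [0,1])
  i=1: ✗ (fails at j=2)
  i=2: ✗ (fails at j=2)
  i=3: ✓ (all of [3,4])
  i=4: ✓ (all of [4,5])
  i=5: ✗ (fails at j=6)
  i=6: ✗ (fails at j=6)
Positions where it holds: {0, 3, 4} → 3.

3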